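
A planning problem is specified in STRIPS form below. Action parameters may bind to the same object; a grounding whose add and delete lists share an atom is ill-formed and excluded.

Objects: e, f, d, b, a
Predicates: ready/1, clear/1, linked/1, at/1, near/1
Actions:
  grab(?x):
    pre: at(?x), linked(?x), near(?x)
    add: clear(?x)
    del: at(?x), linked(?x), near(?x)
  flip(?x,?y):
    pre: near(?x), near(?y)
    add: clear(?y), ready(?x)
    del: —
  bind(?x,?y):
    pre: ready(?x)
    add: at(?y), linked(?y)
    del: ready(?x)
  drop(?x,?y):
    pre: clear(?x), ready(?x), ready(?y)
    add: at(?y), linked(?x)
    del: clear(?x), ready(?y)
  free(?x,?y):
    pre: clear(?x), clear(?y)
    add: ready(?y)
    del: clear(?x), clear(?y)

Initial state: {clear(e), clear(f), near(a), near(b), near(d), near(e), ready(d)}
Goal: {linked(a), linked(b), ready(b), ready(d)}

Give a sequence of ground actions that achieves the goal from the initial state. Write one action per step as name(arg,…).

1. flip(e,e)  →  {clear(e), clear(f), near(a), near(b), near(d), near(e), ready(d), ready(e)}
2. flip(b,e)  →  {clear(e), clear(f), near(a), near(b), near(d), near(e), ready(b), ready(d), ready(e)}
3. flip(a,e)  →  {clear(e), clear(f), near(a), near(b), near(d), near(e), ready(a), ready(b), ready(d), ready(e)}
4. bind(e,b)  →  {at(b), clear(e), clear(f), linked(b), near(a), near(b), near(d), near(e), ready(a), ready(b), ready(d)}
5. bind(a,a)  →  {at(a), at(b), clear(e), clear(f), linked(a), linked(b), near(a), near(b), near(d), near(e), ready(b), ready(d)}

flip(e,e); flip(b,e); flip(a,e); bind(e,b); bind(a,a)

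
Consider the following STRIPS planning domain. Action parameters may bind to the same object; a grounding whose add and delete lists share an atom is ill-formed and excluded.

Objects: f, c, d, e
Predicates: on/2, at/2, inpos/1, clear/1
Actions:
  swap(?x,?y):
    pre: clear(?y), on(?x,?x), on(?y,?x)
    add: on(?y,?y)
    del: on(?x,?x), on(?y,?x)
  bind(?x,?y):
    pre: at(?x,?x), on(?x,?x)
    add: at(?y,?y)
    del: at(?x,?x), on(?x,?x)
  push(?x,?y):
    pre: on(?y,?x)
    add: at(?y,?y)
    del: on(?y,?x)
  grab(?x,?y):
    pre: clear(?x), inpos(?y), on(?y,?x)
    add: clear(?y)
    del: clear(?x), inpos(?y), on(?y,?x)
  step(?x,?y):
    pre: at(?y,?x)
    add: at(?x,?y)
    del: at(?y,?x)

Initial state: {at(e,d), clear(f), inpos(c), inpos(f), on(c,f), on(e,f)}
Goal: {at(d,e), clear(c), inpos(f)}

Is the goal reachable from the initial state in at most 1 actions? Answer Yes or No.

1. grab(f,c)  →  {at(e,d), clear(c), inpos(f), on(e,f)}
2. step(d,e)  →  {at(d,e), clear(c), inpos(f), on(e,f)}
optimal plan length = 2; 2 > 1

No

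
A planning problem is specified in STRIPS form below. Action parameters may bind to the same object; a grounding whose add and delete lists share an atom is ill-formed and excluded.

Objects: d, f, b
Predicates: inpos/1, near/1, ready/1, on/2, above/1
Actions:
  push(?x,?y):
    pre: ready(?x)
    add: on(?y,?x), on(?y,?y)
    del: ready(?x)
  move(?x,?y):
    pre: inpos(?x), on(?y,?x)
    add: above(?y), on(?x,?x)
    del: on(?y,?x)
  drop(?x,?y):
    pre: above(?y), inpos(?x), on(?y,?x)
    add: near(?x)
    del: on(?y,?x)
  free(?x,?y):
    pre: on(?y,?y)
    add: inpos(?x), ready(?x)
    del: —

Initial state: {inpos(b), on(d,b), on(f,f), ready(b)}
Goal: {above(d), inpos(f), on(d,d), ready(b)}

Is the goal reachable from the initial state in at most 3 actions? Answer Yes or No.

Yes

1. move(b,d)  →  {above(d), inpos(b), on(b,b), on(f,f), ready(b)}
2. free(f,f)  →  {above(d), inpos(b), inpos(f), on(b,b), on(f,f), ready(b), ready(f)}
3. push(f,d)  →  {above(d), inpos(b), inpos(f), on(b,b), on(d,d), on(d,f), on(f,f), ready(b)}
optimal plan length = 3; 3 ≤ 3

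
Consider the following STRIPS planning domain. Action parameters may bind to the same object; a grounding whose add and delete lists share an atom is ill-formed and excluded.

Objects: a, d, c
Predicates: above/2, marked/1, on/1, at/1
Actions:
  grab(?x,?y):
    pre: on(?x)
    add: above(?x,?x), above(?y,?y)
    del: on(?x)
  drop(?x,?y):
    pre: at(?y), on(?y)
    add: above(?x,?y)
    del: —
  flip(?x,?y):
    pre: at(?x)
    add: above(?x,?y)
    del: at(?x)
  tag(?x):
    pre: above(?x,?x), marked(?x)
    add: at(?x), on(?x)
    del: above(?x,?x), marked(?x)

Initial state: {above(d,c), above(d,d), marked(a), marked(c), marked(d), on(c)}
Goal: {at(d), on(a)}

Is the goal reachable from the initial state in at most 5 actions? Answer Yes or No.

1. grab(c,a)  →  {above(a,a), above(c,c), above(d,c), above(d,d), marked(a), marked(c), marked(d)}
2. tag(a)  →  {above(c,c), above(d,c), above(d,d), at(a), marked(c), marked(d), on(a)}
3. tag(d)  →  {above(c,c), above(d,c), at(a), at(d), marked(c), on(a), on(d)}
optimal plan length = 3; 3 ≤ 5

Yes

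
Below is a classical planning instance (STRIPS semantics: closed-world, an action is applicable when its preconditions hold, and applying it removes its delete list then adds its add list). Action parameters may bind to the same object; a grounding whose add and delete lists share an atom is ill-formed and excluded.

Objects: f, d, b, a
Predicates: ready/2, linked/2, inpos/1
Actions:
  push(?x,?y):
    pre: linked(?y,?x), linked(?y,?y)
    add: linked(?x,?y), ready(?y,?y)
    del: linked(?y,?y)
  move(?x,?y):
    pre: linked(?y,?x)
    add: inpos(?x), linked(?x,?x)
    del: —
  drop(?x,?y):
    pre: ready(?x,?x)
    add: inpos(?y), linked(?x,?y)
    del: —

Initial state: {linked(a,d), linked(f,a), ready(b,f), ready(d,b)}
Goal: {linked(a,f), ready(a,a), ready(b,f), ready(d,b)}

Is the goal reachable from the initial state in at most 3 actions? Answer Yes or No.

Yes

1. move(a,f)  →  {inpos(a), linked(a,a), linked(a,d), linked(f,a), ready(b,f), ready(d,b)}
2. push(d,a)  →  {inpos(a), linked(a,d), linked(d,a), linked(f,a), ready(a,a), ready(b,f), ready(d,b)}
3. drop(a,f)  →  {inpos(a), inpos(f), linked(a,d), linked(a,f), linked(d,a), linked(f,a), ready(a,a), ready(b,f), ready(d,b)}
optimal plan length = 3; 3 ≤ 3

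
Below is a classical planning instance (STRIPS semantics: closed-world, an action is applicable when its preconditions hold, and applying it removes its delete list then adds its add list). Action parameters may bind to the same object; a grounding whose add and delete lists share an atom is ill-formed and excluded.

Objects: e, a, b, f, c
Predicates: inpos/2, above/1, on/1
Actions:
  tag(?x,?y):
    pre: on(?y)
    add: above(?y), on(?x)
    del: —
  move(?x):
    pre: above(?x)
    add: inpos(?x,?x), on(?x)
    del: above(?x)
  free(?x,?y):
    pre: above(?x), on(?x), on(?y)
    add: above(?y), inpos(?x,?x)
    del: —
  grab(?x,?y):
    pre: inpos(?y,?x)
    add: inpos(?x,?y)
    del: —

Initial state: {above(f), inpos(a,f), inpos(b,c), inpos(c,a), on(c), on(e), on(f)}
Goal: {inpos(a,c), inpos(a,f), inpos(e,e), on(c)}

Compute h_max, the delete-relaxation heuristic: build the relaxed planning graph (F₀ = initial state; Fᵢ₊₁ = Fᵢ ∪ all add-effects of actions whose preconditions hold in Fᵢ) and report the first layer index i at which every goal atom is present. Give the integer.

2

F0 = init (7 atoms)
F1 = F0 ∪ {above(c), above(e), inpos(a,c), inpos(c,b), inpos(f,a), inpos(f,f), on(a), on(b)}  (15 atoms)
F2 = F1 ∪ {above(a), above(b), inpos(c,c), inpos(e,e)}  (19 atoms)
goal ⊆ F2  ⇒  h_max = 2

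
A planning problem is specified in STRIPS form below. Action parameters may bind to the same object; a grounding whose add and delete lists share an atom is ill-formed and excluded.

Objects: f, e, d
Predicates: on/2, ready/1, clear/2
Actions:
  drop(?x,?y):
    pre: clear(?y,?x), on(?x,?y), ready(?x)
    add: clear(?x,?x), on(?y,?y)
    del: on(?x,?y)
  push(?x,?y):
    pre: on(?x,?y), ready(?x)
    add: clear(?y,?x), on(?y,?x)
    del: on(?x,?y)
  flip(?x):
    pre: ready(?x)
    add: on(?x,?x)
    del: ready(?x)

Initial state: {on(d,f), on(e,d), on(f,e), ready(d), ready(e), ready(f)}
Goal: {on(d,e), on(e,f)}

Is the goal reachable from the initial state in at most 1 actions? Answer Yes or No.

1. push(f,e)  →  {clear(e,f), on(d,f), on(e,d), on(e,f), ready(d), ready(e), ready(f)}
2. push(e,d)  →  {clear(d,e), clear(e,f), on(d,e), on(d,f), on(e,f), ready(d), ready(e), ready(f)}
optimal plan length = 2; 2 > 1

No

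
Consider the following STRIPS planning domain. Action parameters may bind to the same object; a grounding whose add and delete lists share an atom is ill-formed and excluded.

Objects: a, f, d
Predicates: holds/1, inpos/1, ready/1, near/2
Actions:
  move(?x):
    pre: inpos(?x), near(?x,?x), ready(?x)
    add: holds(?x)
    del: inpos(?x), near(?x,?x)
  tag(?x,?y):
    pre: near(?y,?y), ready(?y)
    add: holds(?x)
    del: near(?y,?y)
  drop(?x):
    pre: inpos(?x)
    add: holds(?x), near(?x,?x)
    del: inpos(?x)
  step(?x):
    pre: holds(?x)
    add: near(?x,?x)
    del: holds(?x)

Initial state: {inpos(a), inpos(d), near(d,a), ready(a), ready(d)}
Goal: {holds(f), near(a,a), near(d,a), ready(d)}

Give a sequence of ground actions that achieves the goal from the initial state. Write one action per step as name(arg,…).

drop(a); tag(f,a); step(a)

1. drop(a)  →  {holds(a), inpos(d), near(a,a), near(d,a), ready(a), ready(d)}
2. tag(f,a)  →  {holds(a), holds(f), inpos(d), near(d,a), ready(a), ready(d)}
3. step(a)  →  {holds(f), inpos(d), near(a,a), near(d,a), ready(a), ready(d)}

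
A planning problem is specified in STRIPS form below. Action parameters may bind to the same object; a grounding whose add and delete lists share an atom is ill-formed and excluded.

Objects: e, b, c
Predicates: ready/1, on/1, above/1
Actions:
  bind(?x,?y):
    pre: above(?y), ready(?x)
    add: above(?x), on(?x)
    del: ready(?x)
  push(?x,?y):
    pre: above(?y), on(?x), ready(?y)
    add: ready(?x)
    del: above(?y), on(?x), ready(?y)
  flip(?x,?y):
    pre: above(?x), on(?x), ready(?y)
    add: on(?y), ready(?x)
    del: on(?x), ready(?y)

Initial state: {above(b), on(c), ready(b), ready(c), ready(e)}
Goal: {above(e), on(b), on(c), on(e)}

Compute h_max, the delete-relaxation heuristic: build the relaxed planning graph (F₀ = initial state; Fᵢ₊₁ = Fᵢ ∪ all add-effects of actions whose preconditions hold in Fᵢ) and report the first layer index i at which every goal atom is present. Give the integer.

F0 = init (5 atoms)
F1 = F0 ∪ {above(c), above(e), on(b), on(e)}  (9 atoms)
goal ⊆ F1  ⇒  h_max = 1

1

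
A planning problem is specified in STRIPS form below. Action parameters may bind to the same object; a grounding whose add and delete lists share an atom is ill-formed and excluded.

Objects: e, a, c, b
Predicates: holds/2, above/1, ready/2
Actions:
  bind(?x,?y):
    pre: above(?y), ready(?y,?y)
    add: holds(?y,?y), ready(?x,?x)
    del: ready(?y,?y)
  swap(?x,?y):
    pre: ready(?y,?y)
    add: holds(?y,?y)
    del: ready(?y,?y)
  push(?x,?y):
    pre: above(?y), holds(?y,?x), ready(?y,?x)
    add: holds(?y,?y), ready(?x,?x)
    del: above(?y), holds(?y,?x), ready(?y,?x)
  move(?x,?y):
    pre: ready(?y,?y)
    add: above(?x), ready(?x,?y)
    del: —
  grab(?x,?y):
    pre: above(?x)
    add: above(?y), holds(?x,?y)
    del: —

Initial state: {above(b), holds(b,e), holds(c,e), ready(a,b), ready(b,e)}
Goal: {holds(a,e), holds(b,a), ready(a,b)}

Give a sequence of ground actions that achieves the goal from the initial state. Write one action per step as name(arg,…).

grab(b,a); grab(a,e)

1. grab(b,a)  →  {above(a), above(b), holds(b,a), holds(b,e), holds(c,e), ready(a,b), ready(b,e)}
2. grab(a,e)  →  {above(a), above(b), above(e), holds(a,e), holds(b,a), holds(b,e), holds(c,e), ready(a,b), ready(b,e)}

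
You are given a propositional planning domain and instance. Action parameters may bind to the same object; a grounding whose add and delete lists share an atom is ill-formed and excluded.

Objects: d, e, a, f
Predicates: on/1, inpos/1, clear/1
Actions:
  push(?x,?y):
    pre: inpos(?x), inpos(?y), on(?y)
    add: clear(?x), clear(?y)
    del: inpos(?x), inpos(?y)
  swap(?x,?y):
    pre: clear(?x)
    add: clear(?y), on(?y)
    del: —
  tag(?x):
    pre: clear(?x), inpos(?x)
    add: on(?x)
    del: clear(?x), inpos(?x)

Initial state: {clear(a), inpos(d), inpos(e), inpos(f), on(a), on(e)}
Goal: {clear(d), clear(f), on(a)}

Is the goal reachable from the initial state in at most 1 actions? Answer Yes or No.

1. push(d,e)  →  {clear(a), clear(d), clear(e), inpos(f), on(a), on(e)}
2. swap(d,f)  →  {clear(a), clear(d), clear(e), clear(f), inpos(f), on(a), on(e), on(f)}
optimal plan length = 2; 2 > 1

No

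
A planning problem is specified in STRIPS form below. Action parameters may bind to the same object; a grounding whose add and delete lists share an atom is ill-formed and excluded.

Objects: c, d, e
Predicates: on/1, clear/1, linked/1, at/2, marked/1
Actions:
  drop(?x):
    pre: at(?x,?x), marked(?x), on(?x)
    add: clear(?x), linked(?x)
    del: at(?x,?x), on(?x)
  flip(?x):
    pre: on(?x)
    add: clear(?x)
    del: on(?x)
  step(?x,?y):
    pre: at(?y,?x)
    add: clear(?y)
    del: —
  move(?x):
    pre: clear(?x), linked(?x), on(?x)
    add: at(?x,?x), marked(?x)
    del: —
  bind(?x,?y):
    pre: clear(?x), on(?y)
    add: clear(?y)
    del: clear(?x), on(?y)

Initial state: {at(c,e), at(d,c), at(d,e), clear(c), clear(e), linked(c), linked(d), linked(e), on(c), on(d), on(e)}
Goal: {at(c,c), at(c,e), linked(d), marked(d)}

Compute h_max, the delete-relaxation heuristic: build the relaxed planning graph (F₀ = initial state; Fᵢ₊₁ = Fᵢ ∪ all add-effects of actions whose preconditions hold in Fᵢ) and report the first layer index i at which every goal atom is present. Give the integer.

F0 = init (11 atoms)
F1 = F0 ∪ {at(c,c), at(e,e), clear(d), marked(c), marked(e)}  (16 atoms)
F2 = F1 ∪ {at(d,d), marked(d)}  (18 atoms)
goal ⊆ F2  ⇒  h_max = 2

2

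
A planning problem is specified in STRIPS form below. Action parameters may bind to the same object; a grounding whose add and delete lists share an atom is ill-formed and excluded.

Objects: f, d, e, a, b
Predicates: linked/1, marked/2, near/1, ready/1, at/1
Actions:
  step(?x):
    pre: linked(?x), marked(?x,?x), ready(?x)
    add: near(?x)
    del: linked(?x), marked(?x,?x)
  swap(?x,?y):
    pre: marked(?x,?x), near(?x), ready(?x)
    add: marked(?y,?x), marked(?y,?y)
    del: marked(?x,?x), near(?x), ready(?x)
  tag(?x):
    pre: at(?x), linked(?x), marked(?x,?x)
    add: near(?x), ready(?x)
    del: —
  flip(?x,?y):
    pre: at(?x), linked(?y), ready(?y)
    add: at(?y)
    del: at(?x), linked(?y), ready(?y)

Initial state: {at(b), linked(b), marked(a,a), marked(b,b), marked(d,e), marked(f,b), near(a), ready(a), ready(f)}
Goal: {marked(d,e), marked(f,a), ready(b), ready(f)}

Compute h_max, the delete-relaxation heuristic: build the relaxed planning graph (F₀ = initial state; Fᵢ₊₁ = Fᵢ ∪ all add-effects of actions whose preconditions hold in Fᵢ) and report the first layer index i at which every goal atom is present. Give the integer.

F0 = init (9 atoms)
F1 = F0 ∪ {marked(b,a), marked(d,a), marked(d,d), marked(e,a), marked(e,e), marked(f,a), marked(f,f), near(b), ready(b)}  (18 atoms)
goal ⊆ F1  ⇒  h_max = 1

1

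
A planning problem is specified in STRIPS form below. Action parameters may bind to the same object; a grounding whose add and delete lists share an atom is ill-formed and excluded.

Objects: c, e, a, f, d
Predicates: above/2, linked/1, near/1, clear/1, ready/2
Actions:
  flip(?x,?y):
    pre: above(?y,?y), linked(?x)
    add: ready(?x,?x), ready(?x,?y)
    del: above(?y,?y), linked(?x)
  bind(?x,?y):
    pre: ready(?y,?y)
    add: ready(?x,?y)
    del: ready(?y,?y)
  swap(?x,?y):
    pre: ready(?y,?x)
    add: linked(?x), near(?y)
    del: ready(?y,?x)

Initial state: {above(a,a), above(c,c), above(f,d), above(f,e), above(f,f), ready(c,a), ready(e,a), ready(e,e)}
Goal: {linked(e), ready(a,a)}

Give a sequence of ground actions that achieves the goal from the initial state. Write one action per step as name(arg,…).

swap(e,e); swap(a,c); flip(a,c)

1. swap(e,e)  →  {above(a,a), above(c,c), above(f,d), above(f,e), above(f,f), linked(e), near(e), ready(c,a), ready(e,a)}
2. swap(a,c)  →  {above(a,a), above(c,c), above(f,d), above(f,e), above(f,f), linked(a), linked(e), near(c), near(e), ready(e,a)}
3. flip(a,c)  →  {above(a,a), above(f,d), above(f,e), above(f,f), linked(e), near(c), near(e), ready(a,a), ready(a,c), ready(e,a)}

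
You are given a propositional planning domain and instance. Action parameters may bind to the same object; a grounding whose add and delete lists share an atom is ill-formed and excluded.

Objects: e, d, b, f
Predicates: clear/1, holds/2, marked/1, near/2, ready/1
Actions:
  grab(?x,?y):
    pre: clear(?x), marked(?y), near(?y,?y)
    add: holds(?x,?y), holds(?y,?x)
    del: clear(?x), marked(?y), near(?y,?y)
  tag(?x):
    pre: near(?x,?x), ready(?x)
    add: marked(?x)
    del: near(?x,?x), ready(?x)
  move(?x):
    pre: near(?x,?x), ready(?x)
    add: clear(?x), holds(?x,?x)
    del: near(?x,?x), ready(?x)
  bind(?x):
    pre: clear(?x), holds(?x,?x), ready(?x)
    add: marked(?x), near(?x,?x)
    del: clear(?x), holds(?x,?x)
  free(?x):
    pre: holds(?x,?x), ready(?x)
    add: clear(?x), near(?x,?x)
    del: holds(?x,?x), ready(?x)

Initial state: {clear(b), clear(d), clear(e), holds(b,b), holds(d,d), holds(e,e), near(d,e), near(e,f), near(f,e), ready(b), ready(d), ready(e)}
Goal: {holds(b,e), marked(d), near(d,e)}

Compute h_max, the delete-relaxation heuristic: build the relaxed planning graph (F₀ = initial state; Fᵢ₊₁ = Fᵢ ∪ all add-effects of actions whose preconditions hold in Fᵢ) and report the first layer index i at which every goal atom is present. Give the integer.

F0 = init (12 atoms)
F1 = F0 ∪ {marked(b), marked(d), marked(e), near(b,b), near(d,d), near(e,e)}  (18 atoms)
F2 = F1 ∪ {holds(b,d), holds(b,e), holds(d,b), holds(d,e), holds(e,b), holds(e,d)}  (24 atoms)
goal ⊆ F2  ⇒  h_max = 2

2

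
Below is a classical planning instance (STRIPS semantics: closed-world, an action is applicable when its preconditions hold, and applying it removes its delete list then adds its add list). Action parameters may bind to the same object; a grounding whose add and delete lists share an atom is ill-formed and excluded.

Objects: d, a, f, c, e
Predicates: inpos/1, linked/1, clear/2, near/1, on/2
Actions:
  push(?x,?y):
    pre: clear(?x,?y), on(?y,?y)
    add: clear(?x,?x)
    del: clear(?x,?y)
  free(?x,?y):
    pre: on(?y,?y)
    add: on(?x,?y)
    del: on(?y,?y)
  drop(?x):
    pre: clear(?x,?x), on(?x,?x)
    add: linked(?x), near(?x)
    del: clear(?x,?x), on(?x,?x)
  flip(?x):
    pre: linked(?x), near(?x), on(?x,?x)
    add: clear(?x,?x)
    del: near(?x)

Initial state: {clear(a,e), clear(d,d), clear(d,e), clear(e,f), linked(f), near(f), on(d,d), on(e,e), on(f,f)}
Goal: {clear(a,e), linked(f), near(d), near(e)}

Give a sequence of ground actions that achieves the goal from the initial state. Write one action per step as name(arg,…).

1. push(e,f)  →  {clear(a,e), clear(d,d), clear(d,e), clear(e,e), linked(f), near(f), on(d,d), on(e,e), on(f,f)}
2. drop(d)  →  {clear(a,e), clear(d,e), clear(e,e), linked(d), linked(f), near(d), near(f), on(e,e), on(f,f)}
3. drop(e)  →  {clear(a,e), clear(d,e), linked(d), linked(e), linked(f), near(d), near(e), near(f), on(f,f)}

push(e,f); drop(d); drop(e)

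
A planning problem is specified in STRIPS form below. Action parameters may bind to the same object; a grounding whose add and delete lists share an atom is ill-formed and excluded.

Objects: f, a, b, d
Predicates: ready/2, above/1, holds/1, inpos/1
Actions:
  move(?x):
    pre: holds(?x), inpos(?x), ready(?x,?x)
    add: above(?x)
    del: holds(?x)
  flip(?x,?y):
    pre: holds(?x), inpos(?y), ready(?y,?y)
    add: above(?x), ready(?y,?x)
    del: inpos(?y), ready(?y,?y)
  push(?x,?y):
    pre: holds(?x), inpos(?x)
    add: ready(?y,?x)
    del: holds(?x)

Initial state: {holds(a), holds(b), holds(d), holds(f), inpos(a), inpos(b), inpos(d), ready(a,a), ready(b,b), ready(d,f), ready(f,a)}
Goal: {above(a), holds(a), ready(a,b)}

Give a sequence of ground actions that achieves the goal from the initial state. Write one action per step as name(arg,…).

1. flip(a,b)  →  {above(a), holds(a), holds(b), holds(d), holds(f), inpos(a), inpos(d), ready(a,a), ready(b,a), ready(d,f), ready(f,a)}
2. flip(b,a)  →  {above(a), above(b), holds(a), holds(b), holds(d), holds(f), inpos(d), ready(a,b), ready(b,a), ready(d,f), ready(f,a)}

flip(a,b); flip(b,a)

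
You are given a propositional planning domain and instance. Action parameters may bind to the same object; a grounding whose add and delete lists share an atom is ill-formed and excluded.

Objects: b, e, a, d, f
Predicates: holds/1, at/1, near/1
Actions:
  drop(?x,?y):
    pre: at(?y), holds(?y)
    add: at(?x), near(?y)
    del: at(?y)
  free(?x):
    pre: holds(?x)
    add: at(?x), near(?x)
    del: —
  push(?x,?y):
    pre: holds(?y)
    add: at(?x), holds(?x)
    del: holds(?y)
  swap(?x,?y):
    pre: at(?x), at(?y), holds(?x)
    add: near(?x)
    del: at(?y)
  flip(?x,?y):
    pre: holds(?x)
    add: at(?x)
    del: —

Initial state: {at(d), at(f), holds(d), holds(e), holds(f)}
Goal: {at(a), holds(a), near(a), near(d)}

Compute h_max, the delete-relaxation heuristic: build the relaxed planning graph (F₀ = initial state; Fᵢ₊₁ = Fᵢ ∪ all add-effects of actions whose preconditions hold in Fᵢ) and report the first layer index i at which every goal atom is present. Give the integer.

2

F0 = init (5 atoms)
F1 = F0 ∪ {at(a), at(b), at(e), holds(a), holds(b), near(d), near(e), near(f)}  (13 atoms)
F2 = F1 ∪ {near(a), near(b)}  (15 atoms)
goal ⊆ F2  ⇒  h_max = 2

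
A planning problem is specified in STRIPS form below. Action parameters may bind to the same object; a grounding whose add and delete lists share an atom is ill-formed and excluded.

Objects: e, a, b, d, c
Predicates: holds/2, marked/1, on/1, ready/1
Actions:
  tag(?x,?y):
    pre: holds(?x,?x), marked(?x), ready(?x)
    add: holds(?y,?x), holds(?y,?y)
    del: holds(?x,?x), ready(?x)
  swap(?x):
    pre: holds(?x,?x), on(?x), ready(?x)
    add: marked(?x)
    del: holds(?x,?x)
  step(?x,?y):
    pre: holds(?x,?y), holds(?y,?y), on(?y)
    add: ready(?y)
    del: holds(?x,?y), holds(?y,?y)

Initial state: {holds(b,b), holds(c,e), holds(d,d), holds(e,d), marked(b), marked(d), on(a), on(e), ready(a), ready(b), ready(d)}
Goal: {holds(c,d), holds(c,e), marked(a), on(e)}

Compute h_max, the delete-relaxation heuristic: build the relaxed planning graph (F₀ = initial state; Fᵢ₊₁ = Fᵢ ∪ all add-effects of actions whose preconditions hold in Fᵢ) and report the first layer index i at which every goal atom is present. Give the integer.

F0 = init (11 atoms)
F1 = F0 ∪ {holds(a,a), holds(a,b), holds(a,d), holds(b,d), holds(c,b), holds(c,c), holds(c,d), holds(d,b), holds(e,b), holds(e,e)}  (21 atoms)
F2 = F1 ∪ {marked(a), ready(e)}  (23 atoms)
goal ⊆ F2  ⇒  h_max = 2

2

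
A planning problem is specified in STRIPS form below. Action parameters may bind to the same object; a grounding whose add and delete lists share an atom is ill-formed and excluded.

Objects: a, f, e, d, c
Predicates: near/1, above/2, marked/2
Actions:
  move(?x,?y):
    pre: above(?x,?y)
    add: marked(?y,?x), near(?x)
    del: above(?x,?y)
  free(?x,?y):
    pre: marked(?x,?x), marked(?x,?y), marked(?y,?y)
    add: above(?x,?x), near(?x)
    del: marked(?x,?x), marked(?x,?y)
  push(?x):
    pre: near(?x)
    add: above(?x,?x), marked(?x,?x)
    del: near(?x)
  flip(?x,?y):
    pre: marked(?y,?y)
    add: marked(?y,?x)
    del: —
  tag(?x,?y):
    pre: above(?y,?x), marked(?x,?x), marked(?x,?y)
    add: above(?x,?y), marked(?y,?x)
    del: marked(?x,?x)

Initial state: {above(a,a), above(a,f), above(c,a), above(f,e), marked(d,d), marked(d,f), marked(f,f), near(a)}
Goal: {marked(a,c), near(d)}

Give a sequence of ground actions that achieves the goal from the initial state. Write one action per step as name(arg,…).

move(c,a); free(d,f)

1. move(c,a)  →  {above(a,a), above(a,f), above(f,e), marked(a,c), marked(d,d), marked(d,f), marked(f,f), near(a), near(c)}
2. free(d,f)  →  {above(a,a), above(a,f), above(d,d), above(f,e), marked(a,c), marked(f,f), near(a), near(c), near(d)}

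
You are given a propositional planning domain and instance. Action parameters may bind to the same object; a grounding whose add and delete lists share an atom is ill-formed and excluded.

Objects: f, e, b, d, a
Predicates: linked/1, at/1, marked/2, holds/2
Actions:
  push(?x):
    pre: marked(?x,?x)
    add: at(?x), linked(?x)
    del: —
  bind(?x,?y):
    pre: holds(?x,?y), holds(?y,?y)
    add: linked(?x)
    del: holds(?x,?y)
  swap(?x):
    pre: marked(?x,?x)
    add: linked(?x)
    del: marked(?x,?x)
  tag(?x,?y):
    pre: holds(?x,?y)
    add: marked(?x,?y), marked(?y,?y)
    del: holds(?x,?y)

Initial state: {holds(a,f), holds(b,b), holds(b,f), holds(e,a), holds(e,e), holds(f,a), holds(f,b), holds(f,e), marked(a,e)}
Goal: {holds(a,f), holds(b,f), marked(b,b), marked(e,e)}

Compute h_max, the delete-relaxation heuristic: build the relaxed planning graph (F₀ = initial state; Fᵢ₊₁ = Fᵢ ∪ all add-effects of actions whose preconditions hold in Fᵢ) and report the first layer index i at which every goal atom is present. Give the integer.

1

F0 = init (9 atoms)
F1 = F0 ∪ {linked(b), linked(e), linked(f), marked(a,a), marked(a,f), marked(b,b), marked(b,f), marked(e,a), marked(e,e), marked(f,a), marked(f,b), marked(f,e), marked(f,f)}  (22 atoms)
goal ⊆ F1  ⇒  h_max = 1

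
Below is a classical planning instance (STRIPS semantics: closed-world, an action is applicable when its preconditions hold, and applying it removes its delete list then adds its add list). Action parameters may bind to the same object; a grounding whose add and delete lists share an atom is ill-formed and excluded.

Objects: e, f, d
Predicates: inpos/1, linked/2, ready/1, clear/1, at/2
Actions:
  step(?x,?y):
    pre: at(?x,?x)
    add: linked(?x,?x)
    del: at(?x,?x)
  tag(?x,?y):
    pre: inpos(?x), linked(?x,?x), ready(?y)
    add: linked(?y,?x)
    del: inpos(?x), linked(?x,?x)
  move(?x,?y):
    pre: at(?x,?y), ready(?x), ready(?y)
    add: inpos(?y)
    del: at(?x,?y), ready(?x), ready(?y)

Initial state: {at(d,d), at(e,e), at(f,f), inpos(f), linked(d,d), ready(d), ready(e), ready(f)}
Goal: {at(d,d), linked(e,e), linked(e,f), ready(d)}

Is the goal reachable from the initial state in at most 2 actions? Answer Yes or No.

No

1. step(e,e)  →  {at(d,d), at(f,f), inpos(f), linked(d,d), linked(e,e), ready(d), ready(e), ready(f)}
2. step(f,e)  →  {at(d,d), inpos(f), linked(d,d), linked(e,e), linked(f,f), ready(d), ready(e), ready(f)}
3. tag(f,e)  →  {at(d,d), linked(d,d), linked(e,e), linked(e,f), ready(d), ready(e), ready(f)}
optimal plan length = 3; 3 > 2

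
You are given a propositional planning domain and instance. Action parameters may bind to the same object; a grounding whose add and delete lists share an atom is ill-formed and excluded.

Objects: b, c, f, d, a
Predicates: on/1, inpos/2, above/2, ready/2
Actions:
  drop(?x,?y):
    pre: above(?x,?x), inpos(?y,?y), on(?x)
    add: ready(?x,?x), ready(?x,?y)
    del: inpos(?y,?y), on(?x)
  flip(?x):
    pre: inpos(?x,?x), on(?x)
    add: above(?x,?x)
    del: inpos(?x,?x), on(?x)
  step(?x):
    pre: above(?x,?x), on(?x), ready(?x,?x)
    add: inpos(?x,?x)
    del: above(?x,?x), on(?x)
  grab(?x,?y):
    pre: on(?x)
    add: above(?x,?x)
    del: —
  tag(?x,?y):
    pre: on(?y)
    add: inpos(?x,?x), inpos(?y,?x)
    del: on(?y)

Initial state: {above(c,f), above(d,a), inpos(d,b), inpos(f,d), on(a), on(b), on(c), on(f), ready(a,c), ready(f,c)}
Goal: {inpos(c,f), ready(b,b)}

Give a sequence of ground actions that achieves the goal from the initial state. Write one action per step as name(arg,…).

grab(b,b); tag(f,c); drop(b,f)

1. grab(b,b)  →  {above(b,b), above(c,f), above(d,a), inpos(d,b), inpos(f,d), on(a), on(b), on(c), on(f), ready(a,c), ready(f,c)}
2. tag(f,c)  →  {above(b,b), above(c,f), above(d,a), inpos(c,f), inpos(d,b), inpos(f,d), inpos(f,f), on(a), on(b), on(f), ready(a,c), ready(f,c)}
3. drop(b,f)  →  {above(b,b), above(c,f), above(d,a), inpos(c,f), inpos(d,b), inpos(f,d), on(a), on(f), ready(a,c), ready(b,b), ready(b,f), ready(f,c)}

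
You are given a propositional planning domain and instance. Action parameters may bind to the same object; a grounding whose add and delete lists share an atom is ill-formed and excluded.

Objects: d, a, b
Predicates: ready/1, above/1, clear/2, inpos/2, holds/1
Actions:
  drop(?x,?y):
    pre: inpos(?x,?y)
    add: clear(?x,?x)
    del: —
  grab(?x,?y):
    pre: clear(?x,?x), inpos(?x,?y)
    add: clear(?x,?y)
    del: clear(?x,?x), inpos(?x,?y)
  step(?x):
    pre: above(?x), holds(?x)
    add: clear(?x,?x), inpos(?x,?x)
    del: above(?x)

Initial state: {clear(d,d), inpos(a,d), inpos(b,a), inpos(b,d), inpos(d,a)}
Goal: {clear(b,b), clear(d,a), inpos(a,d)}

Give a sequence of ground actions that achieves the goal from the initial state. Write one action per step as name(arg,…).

1. drop(b,d)  →  {clear(b,b), clear(d,d), inpos(a,d), inpos(b,a), inpos(b,d), inpos(d,a)}
2. grab(d,a)  →  {clear(b,b), clear(d,a), inpos(a,d), inpos(b,a), inpos(b,d)}

drop(b,d); grab(d,a)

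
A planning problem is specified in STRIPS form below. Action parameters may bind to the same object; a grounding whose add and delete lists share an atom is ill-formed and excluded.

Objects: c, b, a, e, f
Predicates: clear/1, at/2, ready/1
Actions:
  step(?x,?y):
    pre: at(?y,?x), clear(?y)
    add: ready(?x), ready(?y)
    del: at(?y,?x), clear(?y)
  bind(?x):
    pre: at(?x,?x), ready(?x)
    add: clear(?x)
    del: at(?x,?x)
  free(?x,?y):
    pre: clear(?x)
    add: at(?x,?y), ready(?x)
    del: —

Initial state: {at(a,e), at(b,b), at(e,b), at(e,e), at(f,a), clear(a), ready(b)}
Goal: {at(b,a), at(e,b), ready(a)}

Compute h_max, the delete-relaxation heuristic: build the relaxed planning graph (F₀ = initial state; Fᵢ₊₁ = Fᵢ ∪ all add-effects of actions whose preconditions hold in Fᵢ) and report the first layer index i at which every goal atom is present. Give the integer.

F0 = init (7 atoms)
F1 = F0 ∪ {at(a,a), at(a,b), at(a,c), at(a,f), clear(b), ready(a), ready(e)}  (14 atoms)
F2 = F1 ∪ {at(b,a), at(b,c), at(b,e), at(b,f), clear(e), ready(c), ready(f)}  (21 atoms)
goal ⊆ F2  ⇒  h_max = 2

2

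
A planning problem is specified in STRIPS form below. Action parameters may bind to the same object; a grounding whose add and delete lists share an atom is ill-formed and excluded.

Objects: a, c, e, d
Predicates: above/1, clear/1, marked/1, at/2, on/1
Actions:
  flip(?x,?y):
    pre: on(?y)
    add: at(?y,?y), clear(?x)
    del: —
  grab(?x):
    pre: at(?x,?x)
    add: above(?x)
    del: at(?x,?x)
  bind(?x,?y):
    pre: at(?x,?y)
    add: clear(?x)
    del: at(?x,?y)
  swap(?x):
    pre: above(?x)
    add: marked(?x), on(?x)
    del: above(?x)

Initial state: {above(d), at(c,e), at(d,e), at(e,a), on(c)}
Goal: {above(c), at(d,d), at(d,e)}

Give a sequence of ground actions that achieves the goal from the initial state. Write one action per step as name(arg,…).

1. flip(a,c)  →  {above(d), at(c,c), at(c,e), at(d,e), at(e,a), clear(a), on(c)}
2. grab(c)  →  {above(c), above(d), at(c,e), at(d,e), at(e,a), clear(a), on(c)}
3. swap(d)  →  {above(c), at(c,e), at(d,e), at(e,a), clear(a), marked(d), on(c), on(d)}
4. flip(a,d)  →  {above(c), at(c,e), at(d,d), at(d,e), at(e,a), clear(a), marked(d), on(c), on(d)}

flip(a,c); grab(c); swap(d); flip(a,d)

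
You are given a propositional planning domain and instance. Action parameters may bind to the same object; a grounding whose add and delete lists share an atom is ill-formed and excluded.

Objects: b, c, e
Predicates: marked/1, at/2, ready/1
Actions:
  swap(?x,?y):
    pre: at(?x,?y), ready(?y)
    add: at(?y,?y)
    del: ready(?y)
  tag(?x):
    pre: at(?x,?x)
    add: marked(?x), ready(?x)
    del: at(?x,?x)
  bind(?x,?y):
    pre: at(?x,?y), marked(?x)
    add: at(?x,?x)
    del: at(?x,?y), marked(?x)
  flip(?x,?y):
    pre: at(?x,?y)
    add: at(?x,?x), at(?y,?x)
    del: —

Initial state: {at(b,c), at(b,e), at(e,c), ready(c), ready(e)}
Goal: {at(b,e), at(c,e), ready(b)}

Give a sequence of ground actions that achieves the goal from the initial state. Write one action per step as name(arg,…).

1. flip(b,c)  →  {at(b,b), at(b,c), at(b,e), at(c,b), at(e,c), ready(c), ready(e)}
2. tag(b)  →  {at(b,c), at(b,e), at(c,b), at(e,c), marked(b), ready(b), ready(c), ready(e)}
3. flip(e,c)  →  {at(b,c), at(b,e), at(c,b), at(c,e), at(e,c), at(e,e), marked(b), ready(b), ready(c), ready(e)}

flip(b,c); tag(b); flip(e,c)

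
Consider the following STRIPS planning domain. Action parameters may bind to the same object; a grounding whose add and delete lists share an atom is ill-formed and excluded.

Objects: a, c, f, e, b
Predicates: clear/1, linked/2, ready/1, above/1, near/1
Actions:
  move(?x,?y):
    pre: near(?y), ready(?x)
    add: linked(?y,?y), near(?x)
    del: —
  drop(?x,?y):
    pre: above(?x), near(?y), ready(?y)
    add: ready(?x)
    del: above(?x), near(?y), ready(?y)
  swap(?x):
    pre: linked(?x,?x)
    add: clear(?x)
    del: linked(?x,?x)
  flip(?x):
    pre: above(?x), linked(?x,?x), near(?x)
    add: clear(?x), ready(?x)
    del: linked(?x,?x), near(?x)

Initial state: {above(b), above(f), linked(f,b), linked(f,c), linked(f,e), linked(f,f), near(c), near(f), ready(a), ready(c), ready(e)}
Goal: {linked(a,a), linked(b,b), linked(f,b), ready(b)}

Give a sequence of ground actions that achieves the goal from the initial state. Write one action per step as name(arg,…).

1. move(a,c)  →  {above(b), above(f), linked(c,c), linked(f,b), linked(f,c), linked(f,e), linked(f,f), near(a), near(c), near(f), ready(a), ready(c), ready(e)}
2. drop(b,c)  →  {above(f), linked(c,c), linked(f,b), linked(f,c), linked(f,e), linked(f,f), near(a), near(f), ready(a), ready(b), ready(e)}
3. move(b,a)  →  {above(f), linked(a,a), linked(c,c), linked(f,b), linked(f,c), linked(f,e), linked(f,f), near(a), near(b), near(f), ready(a), ready(b), ready(e)}
4. move(a,b)  →  {above(f), linked(a,a), linked(b,b), linked(c,c), linked(f,b), linked(f,c), linked(f,e), linked(f,f), near(a), near(b), near(f), ready(a), ready(b), ready(e)}

move(a,c); drop(b,c); move(b,a); move(a,b)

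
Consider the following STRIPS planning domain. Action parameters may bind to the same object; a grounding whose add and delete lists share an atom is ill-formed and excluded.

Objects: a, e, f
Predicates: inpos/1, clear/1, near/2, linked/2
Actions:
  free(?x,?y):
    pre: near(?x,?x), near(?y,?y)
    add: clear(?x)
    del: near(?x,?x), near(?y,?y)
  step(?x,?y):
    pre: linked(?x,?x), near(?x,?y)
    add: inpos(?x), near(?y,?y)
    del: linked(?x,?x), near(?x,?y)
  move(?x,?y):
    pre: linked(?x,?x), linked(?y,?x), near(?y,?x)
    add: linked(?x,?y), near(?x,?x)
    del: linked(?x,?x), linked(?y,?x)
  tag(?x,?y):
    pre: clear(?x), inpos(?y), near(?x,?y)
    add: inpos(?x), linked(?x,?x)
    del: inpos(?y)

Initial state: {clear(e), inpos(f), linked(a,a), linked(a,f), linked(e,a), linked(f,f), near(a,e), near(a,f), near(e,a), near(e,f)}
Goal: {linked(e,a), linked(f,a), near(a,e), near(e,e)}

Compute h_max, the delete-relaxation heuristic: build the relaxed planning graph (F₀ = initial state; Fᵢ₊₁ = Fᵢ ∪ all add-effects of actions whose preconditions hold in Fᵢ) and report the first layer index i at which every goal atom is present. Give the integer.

F0 = init (10 atoms)
F1 = F0 ∪ {inpos(a), inpos(e), linked(a,e), linked(e,e), linked(f,a), near(a,a), near(e,e), near(f,f)}  (18 atoms)
goal ⊆ F1  ⇒  h_max = 1

1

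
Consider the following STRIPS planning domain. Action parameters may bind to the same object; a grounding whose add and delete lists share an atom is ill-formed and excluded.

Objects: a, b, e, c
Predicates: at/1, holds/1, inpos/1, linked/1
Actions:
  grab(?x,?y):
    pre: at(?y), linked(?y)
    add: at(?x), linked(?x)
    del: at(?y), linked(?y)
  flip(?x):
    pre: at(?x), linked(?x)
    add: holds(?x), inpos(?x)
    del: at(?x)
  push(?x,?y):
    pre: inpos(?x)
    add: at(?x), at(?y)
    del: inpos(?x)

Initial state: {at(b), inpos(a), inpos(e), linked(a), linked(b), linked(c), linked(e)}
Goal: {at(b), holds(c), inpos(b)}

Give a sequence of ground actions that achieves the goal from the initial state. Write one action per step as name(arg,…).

1. flip(b)  →  {holds(b), inpos(a), inpos(b), inpos(e), linked(a), linked(b), linked(c), linked(e)}
2. push(a,b)  →  {at(a), at(b), holds(b), inpos(b), inpos(e), linked(a), linked(b), linked(c), linked(e)}
3. grab(c,a)  →  {at(b), at(c), holds(b), inpos(b), inpos(e), linked(b), linked(c), linked(e)}
4. flip(c)  →  {at(b), holds(b), holds(c), inpos(b), inpos(c), inpos(e), linked(b), linked(c), linked(e)}

flip(b); push(a,b); grab(c,a); flip(c)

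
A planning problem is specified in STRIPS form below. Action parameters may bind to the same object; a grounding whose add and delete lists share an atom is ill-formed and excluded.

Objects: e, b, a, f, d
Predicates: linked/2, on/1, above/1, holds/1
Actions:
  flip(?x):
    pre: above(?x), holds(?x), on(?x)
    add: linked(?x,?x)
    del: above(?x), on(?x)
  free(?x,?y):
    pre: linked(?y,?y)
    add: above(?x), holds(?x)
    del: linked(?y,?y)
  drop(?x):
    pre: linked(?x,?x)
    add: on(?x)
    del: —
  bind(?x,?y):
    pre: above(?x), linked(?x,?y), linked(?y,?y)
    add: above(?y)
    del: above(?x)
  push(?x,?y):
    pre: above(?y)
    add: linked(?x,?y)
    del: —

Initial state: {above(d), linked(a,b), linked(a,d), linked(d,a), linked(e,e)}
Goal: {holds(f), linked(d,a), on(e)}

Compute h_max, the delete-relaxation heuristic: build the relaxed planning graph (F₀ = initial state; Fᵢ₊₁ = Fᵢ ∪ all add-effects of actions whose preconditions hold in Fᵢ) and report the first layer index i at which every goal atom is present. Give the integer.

1

F0 = init (5 atoms)
F1 = F0 ∪ {above(a), above(b), above(e), above(f), holds(a), holds(b), holds(d), holds(e), holds(f), linked(b,d), linked(d,d), linked(e,d), linked(f,d), on(e)}  (19 atoms)
goal ⊆ F1  ⇒  h_max = 1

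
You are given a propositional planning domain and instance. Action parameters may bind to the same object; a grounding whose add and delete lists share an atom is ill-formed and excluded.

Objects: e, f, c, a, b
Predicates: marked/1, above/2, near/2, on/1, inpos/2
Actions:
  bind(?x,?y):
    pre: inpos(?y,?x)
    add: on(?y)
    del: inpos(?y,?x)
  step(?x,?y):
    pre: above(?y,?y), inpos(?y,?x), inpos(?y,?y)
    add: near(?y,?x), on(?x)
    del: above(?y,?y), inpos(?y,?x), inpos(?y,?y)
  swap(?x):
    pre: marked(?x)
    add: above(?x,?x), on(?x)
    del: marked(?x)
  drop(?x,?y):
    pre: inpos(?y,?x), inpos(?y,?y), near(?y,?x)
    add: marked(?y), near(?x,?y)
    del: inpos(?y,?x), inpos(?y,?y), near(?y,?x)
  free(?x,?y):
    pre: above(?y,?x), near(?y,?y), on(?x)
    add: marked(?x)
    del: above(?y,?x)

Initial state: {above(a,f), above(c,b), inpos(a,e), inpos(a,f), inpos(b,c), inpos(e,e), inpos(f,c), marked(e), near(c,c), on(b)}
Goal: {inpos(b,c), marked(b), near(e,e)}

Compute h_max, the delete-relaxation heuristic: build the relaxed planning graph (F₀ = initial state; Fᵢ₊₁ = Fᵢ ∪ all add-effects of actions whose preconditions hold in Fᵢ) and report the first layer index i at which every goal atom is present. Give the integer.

F0 = init (10 atoms)
F1 = F0 ∪ {above(e,e), marked(b), on(a), on(e), on(f)}  (15 atoms)
F2 = F1 ∪ {above(b,b), near(e,e)}  (17 atoms)
goal ⊆ F2  ⇒  h_max = 2

2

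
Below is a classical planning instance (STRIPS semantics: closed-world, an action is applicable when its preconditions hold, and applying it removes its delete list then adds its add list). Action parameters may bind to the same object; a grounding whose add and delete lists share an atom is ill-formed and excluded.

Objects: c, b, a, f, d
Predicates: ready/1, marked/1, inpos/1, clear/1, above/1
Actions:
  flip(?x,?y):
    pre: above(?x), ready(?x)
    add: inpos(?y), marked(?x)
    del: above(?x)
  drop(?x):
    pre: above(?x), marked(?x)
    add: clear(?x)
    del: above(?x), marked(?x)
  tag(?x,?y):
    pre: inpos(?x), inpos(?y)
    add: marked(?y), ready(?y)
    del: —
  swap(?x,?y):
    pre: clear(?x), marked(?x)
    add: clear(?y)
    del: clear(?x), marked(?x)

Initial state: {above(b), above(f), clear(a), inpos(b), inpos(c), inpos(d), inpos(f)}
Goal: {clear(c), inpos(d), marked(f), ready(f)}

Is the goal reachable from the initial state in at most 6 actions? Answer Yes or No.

1. tag(c,f)  →  {above(b), above(f), clear(a), inpos(b), inpos(c), inpos(d), inpos(f), marked(f), ready(f)}
2. flip(f,a)  →  {above(b), clear(a), inpos(a), inpos(b), inpos(c), inpos(d), inpos(f), marked(f), ready(f)}
3. tag(c,a)  →  {above(b), clear(a), inpos(a), inpos(b), inpos(c), inpos(d), inpos(f), marked(a), marked(f), ready(a), ready(f)}
4. swap(a,c)  →  {above(b), clear(c), inpos(a), inpos(b), inpos(c), inpos(d), inpos(f), marked(f), ready(a), ready(f)}
optimal plan length = 4; 4 ≤ 6

Yes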